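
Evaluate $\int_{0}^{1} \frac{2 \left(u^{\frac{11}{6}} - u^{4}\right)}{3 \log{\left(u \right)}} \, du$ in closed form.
$\log{\left(\frac{17^{\frac{2}{3}} \sqrt[3]{30}}{30} \right)}$

Introduce a parameter $a$ in the exponent: let $I(a) = \int_{0}^{1} \frac{2 \left(u^{\frac{11}{6}} - u^{a}\right)}{3 \log{\left(u \right)}} \, du$.

Since $\dfrac{\partial}{\partial a}\,u^{a} = u^{a} \ln u$, the $\ln u$ in the denominator cancels and
$$\frac{dI}{da} = \int_{0}^{1} - \frac{2}{3} u^{a} \, du = - \frac{2}{3} \left[\frac{u^{a+1}}{a+1}\right]_0^1 = - \frac{2}{3 a + 3}.$$

Integrating with respect to $a$ gives $I(a) = - \frac{2 \log{\left(a + 1 \right)}}{3} - \frac{2 \log{\left(6 \right)}}{3} + \frac{2 \log{\left(17 \right)}}{3} + C$.

At $a = \frac{11}{6}$ the integrand is identically $0$, so $I(\frac{11}{6}) = 0$. The closed form gives $0$, hence $C = 0$.

Setting $a = 4$:
$$I = \log{\left(\frac{17^{\frac{2}{3}} \sqrt[3]{30}}{30} \right)}.$$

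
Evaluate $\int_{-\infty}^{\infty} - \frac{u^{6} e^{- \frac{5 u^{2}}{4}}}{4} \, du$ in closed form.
$- \frac{12 \sqrt{5} \sqrt{\pi}}{125}$

Consider the simpler parametrised integral
$$J(a) = \int_{-\infty}^{\infty} - \frac{e^{- a u^{2}}}{4} \, du = - \frac{\sqrt{\pi}}{4 \sqrt{a}}.$$

Differentiating under the integral sign brings down a factor of $(-u^2)$:
$$\frac{dJ}{da} = \int_{-\infty}^{\infty} \frac{u^{2} e^{- a u^{2}}}{4} \, du = \frac{\sqrt{\pi}}{8 a^{\frac{3}{2}}}.$$

Repeating $3$ times in total — each differentiation brings down another $(-u^2)$ — gives
$$\frac{d^{3}J}{da^{3}} = \int_{-\infty}^{\infty} \frac{u^{6} e^{- a u^{2}}}{4} \, du = \frac{15 \sqrt{\pi}}{32 a^{\frac{7}{2}}},$$
and the integrand here is $(-1)^{3}$ times the target integrand, so $I = (-1)^{3}\,\frac{d^{3}J}{da^{3}} = - \frac{15 \sqrt{\pi}}{32 a^{\frac{7}{2}}}$.

Setting $a = \frac{5}{4}$:
$$I = - \frac{12 \sqrt{5} \sqrt{\pi}}{125}.$$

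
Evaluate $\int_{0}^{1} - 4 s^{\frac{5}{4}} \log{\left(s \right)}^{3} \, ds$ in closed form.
$\frac{2048}{2187}$

Begin with the known integral
$$J(a) = \int_{0}^{1} - 4 s^{a} \, ds = - \frac{4}{a + 1}.$$

Differentiating under the integral sign brings down a factor of $\ln s$:
$$\frac{dJ}{da} = \int_{0}^{1} - 4 s^{a} \log{\left(s \right)} \, ds = \frac{4}{\left(a + 1\right)^{2}}.$$

Repeating $3$ times in total — each differentiation brings down another $\ln s$ — gives
$$\frac{d^{3}J}{da^{3}} = \int_{0}^{1} - 4 s^{a} \log{\left(s \right)}^{3} \, ds = \frac{24}{\left(a + 1\right)^{4}},$$
and the integrand here is exactly the target integrand, so $I = \frac{24}{\left(a + 1\right)^{4}}$.

Setting $a = \frac{5}{4}$:
$$I = \frac{2048}{2187}.$$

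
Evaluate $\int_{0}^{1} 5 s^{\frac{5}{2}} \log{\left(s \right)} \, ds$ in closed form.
$- \frac{20}{49}$

Consider the simpler parametrised integral
$$J(a) = \int_{0}^{1} 5 s^{a} \, ds = \frac{5}{a + 1}.$$

Differentiating under the integral sign brings down a factor of $\ln s$:
$$\frac{dJ}{da} = \int_{0}^{1} 5 s^{a} \log{\left(s \right)} \, ds = - \frac{5}{\left(a + 1\right)^{2}}.$$

The integral on the left is $I$, so $I = - \frac{5}{\left(a + 1\right)^{2}}$.

Setting $a = \frac{5}{2}$:
$$I = - \frac{20}{49}.$$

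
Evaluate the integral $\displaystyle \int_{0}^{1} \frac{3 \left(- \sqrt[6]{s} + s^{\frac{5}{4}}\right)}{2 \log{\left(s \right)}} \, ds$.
$- \log{\left(\frac{14 \sqrt{42}}{243} \right)}$

Consider the one-parameter family: let $I(a) = \int_{0}^{1} \frac{3 \left(s^{\frac{5}{4}} - s^{a}\right)}{2 \log{\left(s \right)}} \, ds$.

Since $\dfrac{\partial}{\partial a}\,s^{a} = s^{a} \ln s$, the $\ln s$ in the denominator cancels and
$$\frac{dI}{da} = \int_{0}^{1} - \frac{3}{2} s^{a} \, ds = - \frac{3}{2} \left[\frac{s^{a+1}}{a+1}\right]_0^1 = - \frac{3}{2 a + 2}.$$

Integrating with respect to $a$ gives $I(a) = - \log{\left(\frac{8 \left(a + 1\right)^{\frac{3}{2}}}{27} \right)} + C$.

At $a = \frac{5}{4}$ the integrand is identically $0$, so $I(\frac{5}{4}) = 0$. The closed form gives $0$, hence $C = 0$.

Setting $a = \frac{1}{6}$:
$$I = - \log{\left(\frac{14 \sqrt{42}}{243} \right)}.$$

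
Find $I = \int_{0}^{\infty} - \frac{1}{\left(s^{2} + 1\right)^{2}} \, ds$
$- \frac{\pi}{4}$

Begin with the known result
$$J(a) = \int_{0}^{\infty} - \frac{1}{a^{2} + s^{2}} \, ds = - \frac{\pi}{2 a}.$$

Differentiating under the integral sign with respect to $a$,
$$\frac{dJ}{da} = \int_{0}^{\infty} \frac{2 a}{\left(a^{2} + s^{2}\right)^{2}} \, ds = \frac{\pi}{2 a^{2}},$$
so $\int_{0}^{\infty} - \frac{1}{\left(a^{2} + s^{2}\right)^{2}} \, ds = - \frac{\pi}{4 a^{3}}$.

Setting $a = 1$:
$$I = - \frac{\pi}{4}.$$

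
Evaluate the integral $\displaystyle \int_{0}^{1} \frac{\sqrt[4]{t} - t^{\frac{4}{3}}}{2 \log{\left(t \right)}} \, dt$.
$- \log{\left(14 \right)} + \frac{\log{\left(105 \right)}}{2}$

Consider the one-parameter family: let $I(a) = \int_{0}^{1} \frac{- t^{\frac{4}{3}} + t^{a}}{2 \log{\left(t \right)}} \, dt$.

Since $\dfrac{\partial}{\partial a}\,t^{a} = t^{a} \ln t$, the $\ln t$ in the denominator cancels and
$$\frac{dI}{da} = \int_{0}^{1} \frac{1}{2} t^{a} \, dt = \frac{1}{2} \left[\frac{t^{a+1}}{a+1}\right]_0^1 = \frac{1}{2 \left(a + 1\right)}.$$

Integrating with respect to $a$ gives $I(a) = \log{\left(\frac{\sqrt{21} \sqrt{a + 1}}{7} \right)} + C$.

At $a = \frac{4}{3}$ the integrand is identically $0$, so $I(\frac{4}{3}) = 0$. The closed form gives $0$, hence $C = 0$.

Setting $a = \frac{1}{4}$:
$$I = - \log{\left(14 \right)} + \frac{\log{\left(105 \right)}}{2}.$$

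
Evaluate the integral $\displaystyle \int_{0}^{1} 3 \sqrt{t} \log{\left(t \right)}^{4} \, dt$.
$\frac{256}{27}$

Start from the elementary integral
$$J(a) = \int_{0}^{1} 3 t^{a} \, dt = \frac{3}{a + 1}.$$

Differentiating under the integral sign brings down a factor of $\ln t$:
$$\frac{dJ}{da} = \int_{0}^{1} 3 t^{a} \log{\left(t \right)} \, dt = - \frac{3}{\left(a + 1\right)^{2}}.$$

Repeating $4$ times in total — each differentiation brings down another $\ln t$ — gives
$$\frac{d^{4}J}{da^{4}} = \int_{0}^{1} 3 t^{a} \log{\left(t \right)}^{4} \, dt = \frac{72}{\left(a + 1\right)^{5}},$$
and the integrand here is exactly the target integrand, so $I = \frac{72}{\left(a + 1\right)^{5}}$.

Setting $a = \frac{1}{2}$:
$$I = \frac{256}{27}.$$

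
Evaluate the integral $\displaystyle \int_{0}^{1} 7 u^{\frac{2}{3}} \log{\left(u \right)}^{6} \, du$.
$\frac{2204496}{15625}$

Start from the elementary integral
$$J(a) = \int_{0}^{1} 7 u^{a} \, du = \frac{7}{a + 1}.$$

Differentiating under the integral sign brings down a factor of $\ln u$:
$$\frac{dJ}{da} = \int_{0}^{1} 7 u^{a} \log{\left(u \right)} \, du = - \frac{7}{\left(a + 1\right)^{2}}.$$

Repeating $6$ times in total — each differentiation brings down another $\ln u$ — gives
$$\frac{d^{6}J}{da^{6}} = \int_{0}^{1} 7 u^{a} \log{\left(u \right)}^{6} \, du = \frac{5040}{\left(a + 1\right)^{7}},$$
and the integrand here is exactly the target integrand, so $I = \frac{5040}{\left(a + 1\right)^{7}}$.

Setting $a = \frac{2}{3}$:
$$I = \frac{2204496}{15625}.$$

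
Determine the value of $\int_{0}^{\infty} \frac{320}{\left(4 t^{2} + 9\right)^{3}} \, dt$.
$\frac{10 \pi}{81}$

Start from the standard arctangent integral
$$J(a) = \int_{0}^{\infty} \frac{5}{a^{2} + t^{2}} \, dt = \frac{5 \pi}{2 a}.$$

Differentiating under the integral sign with respect to $a$,
$$\frac{dJ}{da} = \int_{0}^{\infty} - \frac{10 a}{\left(a^{2} + t^{2}\right)^{2}} \, dt = - \frac{5 \pi}{2 a^{2}},$$
so $\int_{0}^{\infty} \frac{5}{\left(a^{2} + t^{2}\right)^{2}} \, dt = \frac{5 \pi}{4 a^{3}}$.

Repeating — each differentiation of $1/(t^2+a^2)^j$ produces $-2ja/(t^2+a^2)^{j+1}$ — and dividing through by $-2ja$ at each step yields, after $2$ differentiations in total,
$$\int_{0}^{\infty} \frac{5}{\left(a^{2} + t^{2}\right)^{3}} \, dt = \frac{15 \pi}{16 a^{5}}.$$

Setting $a = \frac{3}{2}$:
$$I = \frac{10 \pi}{81}.$$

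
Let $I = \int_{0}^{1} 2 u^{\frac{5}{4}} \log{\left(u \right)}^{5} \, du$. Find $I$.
$- \frac{327680}{177147}$

Start from the elementary integral
$$J(a) = \int_{0}^{1} 2 u^{a} \, du = \frac{2}{a + 1}.$$

Differentiating under the integral sign brings down a factor of $\ln u$:
$$\frac{dJ}{da} = \int_{0}^{1} 2 u^{a} \log{\left(u \right)} \, du = - \frac{2}{\left(a + 1\right)^{2}}.$$

Repeating $5$ times in total — each differentiation brings down another $\ln u$ — gives
$$\frac{d^{5}J}{da^{5}} = \int_{0}^{1} 2 u^{a} \log{\left(u \right)}^{5} \, du = - \frac{240}{\left(a + 1\right)^{6}},$$
and the integrand here is exactly the target integrand, so $I = - \frac{240}{\left(a + 1\right)^{6}}$.

Setting $a = \frac{5}{4}$:
$$I = - \frac{327680}{177147}.$$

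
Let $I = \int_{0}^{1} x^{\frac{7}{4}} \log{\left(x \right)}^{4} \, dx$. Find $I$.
$\frac{24576}{161051}$

Consider the simpler parametrised integral
$$J(a) = \int_{0}^{1} x^{a} \, dx = \frac{1}{a + 1}.$$

Differentiating under the integral sign brings down a factor of $\ln x$:
$$\frac{dJ}{da} = \int_{0}^{1} x^{a} \log{\left(x \right)} \, dx = - \frac{1}{\left(a + 1\right)^{2}}.$$

Repeating $4$ times in total — each differentiation brings down another $\ln x$ — gives
$$\frac{d^{4}J}{da^{4}} = \int_{0}^{1} x^{a} \log{\left(x \right)}^{4} \, dx = \frac{24}{\left(a + 1\right)^{5}},$$
and the integrand here is exactly the target integrand, so $I = \frac{24}{\left(a + 1\right)^{5}}$.

Setting $a = \frac{7}{4}$:
$$I = \frac{24576}{161051}.$$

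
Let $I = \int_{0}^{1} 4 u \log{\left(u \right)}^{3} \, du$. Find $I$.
$- \frac{3}{2}$

Start from the elementary integral
$$J(a) = \int_{0}^{1} 4 u^{a} \, du = \frac{4}{a + 1}.$$

Differentiating under the integral sign brings down a factor of $\ln u$:
$$\frac{dJ}{da} = \int_{0}^{1} 4 u^{a} \log{\left(u \right)} \, du = - \frac{4}{\left(a + 1\right)^{2}}.$$

Repeating $3$ times in total — each differentiation brings down another $\ln u$ — gives
$$\frac{d^{3}J}{da^{3}} = \int_{0}^{1} 4 u^{a} \log{\left(u \right)}^{3} \, du = - \frac{24}{\left(a + 1\right)^{4}},$$
and the integrand here is exactly the target integrand, so $I = - \frac{24}{\left(a + 1\right)^{4}}$.

Setting $a = 1$:
$$I = - \frac{3}{2}.$$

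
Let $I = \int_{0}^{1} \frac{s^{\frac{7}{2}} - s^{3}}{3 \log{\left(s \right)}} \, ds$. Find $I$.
$\log{\left(\frac{3^{\frac{2}{3}}}{2} \right)}$

Replace the exponent $\frac{7}{2}$ by a parameter $a$: let $I(a) = \int_{0}^{1} \frac{- s^{3} + s^{a}}{3 \log{\left(s \right)}} \, ds$.

Since $\dfrac{\partial}{\partial a}\,s^{a} = s^{a} \ln s$, the $\ln s$ in the denominator cancels and
$$\frac{dI}{da} = \int_{0}^{1} \frac{1}{3} s^{a} \, ds = \frac{1}{3} \left[\frac{s^{a+1}}{a+1}\right]_0^1 = \frac{1}{3 \left(a + 1\right)}.$$

Integrating with respect to $a$ gives $I(a) = \frac{\log{\left(a + 1 \right)}}{3} - \frac{2 \log{\left(2 \right)}}{3} + C$.

At $a = 3$ the integrand is identically $0$, so $I(3) = 0$. The closed form gives $0$, hence $C = 0$.

Setting $a = \frac{7}{2}$:
$$I = \log{\left(\frac{3^{\frac{2}{3}}}{2} \right)}.$$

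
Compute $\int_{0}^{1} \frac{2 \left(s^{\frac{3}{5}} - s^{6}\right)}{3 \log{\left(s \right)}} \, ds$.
$- \log{\left(\frac{35^{\frac{2}{3}}}{4} \right)}$

Consider the one-parameter family: let $I(a) = \int_{0}^{1} \frac{2 \left(s^{\frac{3}{5}} - s^{a}\right)}{3 \log{\left(s \right)}} \, ds$.

Since $\dfrac{\partial}{\partial a}\,s^{a} = s^{a} \ln s$, the $\ln s$ in the denominator cancels and
$$\frac{dI}{da} = \int_{0}^{1} - \frac{2}{3} s^{a} \, ds = - \frac{2}{3} \left[\frac{s^{a+1}}{a+1}\right]_0^1 = - \frac{2}{3 a + 3}.$$

Integrating with respect to $a$ gives $I(a) = - \log{\left(\frac{5^{\frac{2}{3}} \left(a + 1\right)^{\frac{2}{3}}}{4} \right)} + C$.

At $a = \frac{3}{5}$ the integrand is identically $0$, so $I(\frac{3}{5}) = 0$. The closed form gives $0$, hence $C = 0$.

Setting $a = 6$:
$$I = - \log{\left(\frac{35^{\frac{2}{3}}}{4} \right)}.$$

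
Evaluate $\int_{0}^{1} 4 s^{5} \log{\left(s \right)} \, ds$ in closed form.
$- \frac{1}{9}$

Begin with the known integral
$$J(a) = \int_{0}^{1} 4 s^{a} \, ds = \frac{4}{a + 1}.$$

Differentiating under the integral sign brings down a factor of $\ln s$:
$$\frac{dJ}{da} = \int_{0}^{1} 4 s^{a} \log{\left(s \right)} \, ds = - \frac{4}{\left(a + 1\right)^{2}}.$$

The integral on the left is $I$, so $I = - \frac{4}{\left(a + 1\right)^{2}}$.

Setting $a = 5$:
$$I = - \frac{1}{9}.$$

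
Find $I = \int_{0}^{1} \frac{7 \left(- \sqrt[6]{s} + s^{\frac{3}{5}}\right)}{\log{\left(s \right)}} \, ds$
$\log{\left(\frac{587068342272}{64339296875} \right)}$

Replace the exponent $\frac{3}{5}$ by a parameter $a$: let $I(a) = \int_{0}^{1} \frac{7 \left(- \sqrt[6]{s} + s^{a}\right)}{\log{\left(s \right)}} \, ds$.

Since $\dfrac{\partial}{\partial a}\,s^{a} = s^{a} \ln s$, the $\ln s$ in the denominator cancels and
$$\frac{dI}{da} = \int_{0}^{1} 7 s^{a} \, ds = 7 \left[\frac{s^{a+1}}{a+1}\right]_0^1 = \frac{7}{a + 1}.$$

Integrating with respect to $a$ gives $I(a) = \log{\left(\frac{279936 \left(a + 1\right)^{7}}{823543} \right)} + C$.

At $a = \frac{1}{6}$ the integrand is identically $0$, so $I(\frac{1}{6}) = 0$. The closed form gives $0$, hence $C = 0$.

Setting $a = \frac{3}{5}$:
$$I = \log{\left(\frac{587068342272}{64339296875} \right)}.$$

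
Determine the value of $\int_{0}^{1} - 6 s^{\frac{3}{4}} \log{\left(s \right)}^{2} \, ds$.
$- \frac{768}{343}$

Start from the elementary integral
$$J(a) = \int_{0}^{1} - 6 s^{a} \, ds = - \frac{6}{a + 1}.$$

Differentiating under the integral sign brings down a factor of $\ln s$:
$$\frac{dJ}{da} = \int_{0}^{1} - 6 s^{a} \log{\left(s \right)} \, ds = \frac{6}{\left(a + 1\right)^{2}}.$$

Repeating twice in total — each differentiation brings down another $\ln s$ — gives
$$\frac{d^{2}J}{da^{2}} = \int_{0}^{1} - 6 s^{a} \log{\left(s \right)}^{2} \, ds = - \frac{12}{\left(a + 1\right)^{3}},$$
and the integrand here is exactly the target integrand, so $I = - \frac{12}{\left(a + 1\right)^{3}}$.

Setting $a = \frac{3}{4}$:
$$I = - \frac{768}{343}.$$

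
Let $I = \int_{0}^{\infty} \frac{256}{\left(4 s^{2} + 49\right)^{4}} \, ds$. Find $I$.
$\frac{20 \pi}{823543}$

Begin with the known result
$$J(a) = \int_{0}^{\infty} \frac{1}{a^{2} + s^{2}} \, ds = \frac{\pi}{2 a}.$$

Differentiating under the integral sign with respect to $a$,
$$\frac{dJ}{da} = \int_{0}^{\infty} - \frac{2 a}{\left(a^{2} + s^{2}\right)^{2}} \, ds = - \frac{\pi}{2 a^{2}},$$
so $\int_{0}^{\infty} \frac{1}{\left(a^{2} + s^{2}\right)^{2}} \, ds = \frac{\pi}{4 a^{3}}$.

Repeating — each differentiation of $1/(s^2+a^2)^j$ produces $-2ja/(s^2+a^2)^{j+1}$ — and dividing through by $-2ja$ at each step yields, after $3$ differentiations in total,
$$\int_{0}^{\infty} \frac{1}{\left(a^{2} + s^{2}\right)^{4}} \, ds = \frac{5 \pi}{32 a^{7}}.$$

Setting $a = \frac{7}{2}$:
$$I = \frac{20 \pi}{823543}.$$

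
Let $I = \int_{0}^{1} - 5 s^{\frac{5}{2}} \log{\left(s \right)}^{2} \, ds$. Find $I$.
$- \frac{80}{343}$

Start from the elementary integral
$$J(a) = \int_{0}^{1} - 5 s^{a} \, ds = - \frac{5}{a + 1}.$$

Differentiating under the integral sign brings down a factor of $\ln s$:
$$\frac{dJ}{da} = \int_{0}^{1} - 5 s^{a} \log{\left(s \right)} \, ds = \frac{5}{\left(a + 1\right)^{2}}.$$

Repeating twice in total — each differentiation brings down another $\ln s$ — gives
$$\frac{d^{2}J}{da^{2}} = \int_{0}^{1} - 5 s^{a} \log{\left(s \right)}^{2} \, ds = - \frac{10}{\left(a + 1\right)^{3}},$$
and the integrand here is exactly the target integrand, so $I = - \frac{10}{\left(a + 1\right)^{3}}$.

Setting $a = \frac{5}{2}$:
$$I = - \frac{80}{343}.$$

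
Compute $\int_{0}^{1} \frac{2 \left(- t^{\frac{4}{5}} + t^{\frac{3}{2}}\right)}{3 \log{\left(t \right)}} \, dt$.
$\log{\left(\frac{5 \sqrt[3]{90}}{18} \right)}$

Replace the exponent $\frac{4}{5}$ by a parameter $a$: let $I(a) = \int_{0}^{1} \frac{2 \left(t^{\frac{3}{2}} - t^{a}\right)}{3 \log{\left(t \right)}} \, dt$.

Since $\dfrac{\partial}{\partial a}\,t^{a} = t^{a} \ln t$, the $\ln t$ in the denominator cancels and
$$\frac{dI}{da} = \int_{0}^{1} - \frac{2}{3} t^{a} \, dt = - \frac{2}{3} \left[\frac{t^{a+1}}{a+1}\right]_0^1 = - \frac{2}{3 a + 3}.$$

Integrating with respect to $a$ gives $I(a) = - \frac{2 \log{\left(a + 1 \right)}}{3} - \frac{2 \log{\left(2 \right)}}{3} + \frac{2 \log{\left(5 \right)}}{3} + C$.

At $a = \frac{3}{2}$ the integrand is identically $0$, so $I(\frac{3}{2}) = 0$. The closed form gives $0$, hence $C = 0$.

Setting $a = \frac{4}{5}$:
$$I = \log{\left(\frac{5 \sqrt[3]{90}}{18} \right)}.$$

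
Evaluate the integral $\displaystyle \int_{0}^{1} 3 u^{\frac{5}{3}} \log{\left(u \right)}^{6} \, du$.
$\frac{295245}{131072}$

Consider the simpler parametrised integral
$$J(a) = \int_{0}^{1} 3 u^{a} \, du = \frac{3}{a + 1}.$$

Differentiating under the integral sign brings down a factor of $\ln u$:
$$\frac{dJ}{da} = \int_{0}^{1} 3 u^{a} \log{\left(u \right)} \, du = - \frac{3}{\left(a + 1\right)^{2}}.$$

Repeating $6$ times in total — each differentiation brings down another $\ln u$ — gives
$$\frac{d^{6}J}{da^{6}} = \int_{0}^{1} 3 u^{a} \log{\left(u \right)}^{6} \, du = \frac{2160}{\left(a + 1\right)^{7}},$$
and the integrand here is exactly the target integrand, so $I = \frac{2160}{\left(a + 1\right)^{7}}$.

Setting $a = \frac{5}{3}$:
$$I = \frac{295245}{131072}.$$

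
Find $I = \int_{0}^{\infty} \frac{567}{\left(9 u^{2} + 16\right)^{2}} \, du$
$\frac{189 \pi}{256}$

Recall the elementary integral
$$J(a) = \int_{0}^{\infty} \frac{7}{a^{2} + u^{2}} \, du = \frac{7 \pi}{2 a}.$$

Differentiating under the integral sign with respect to $a$,
$$\frac{dJ}{da} = \int_{0}^{\infty} - \frac{14 a}{\left(a^{2} + u^{2}\right)^{2}} \, du = - \frac{7 \pi}{2 a^{2}},$$
so $\int_{0}^{\infty} \frac{7}{\left(a^{2} + u^{2}\right)^{2}} \, du = \frac{7 \pi}{4 a^{3}}$.

Setting $a = \frac{4}{3}$:
$$I = \frac{189 \pi}{256}.$$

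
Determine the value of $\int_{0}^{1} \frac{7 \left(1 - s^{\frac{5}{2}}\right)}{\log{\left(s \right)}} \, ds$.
$- \log{\left(\frac{823543}{128} \right)}$

Consider the one-parameter family: let $I(a) = \int_{0}^{1} \frac{7 \left(1 - s^{a}\right)}{\log{\left(s \right)}} \, ds$.

Since $\dfrac{\partial}{\partial a}\,s^{a} = s^{a} \ln s$, the $\ln s$ in the denominator cancels and
$$\frac{dI}{da} = \int_{0}^{1} -7 s^{a} \, ds = -7 \left[\frac{s^{a+1}}{a+1}\right]_0^1 = - \frac{7}{a + 1}.$$

Integrating with respect to $a$ gives $I(a) = - 7 \log{\left(a + 1 \right)} + C$.

At $a = 0$ the integrand is identically $0$, so $I(0) = 0$. The closed form gives $0$, hence $C = 0$.

Setting $a = \frac{5}{2}$:
$$I = - \log{\left(\frac{823543}{128} \right)}.$$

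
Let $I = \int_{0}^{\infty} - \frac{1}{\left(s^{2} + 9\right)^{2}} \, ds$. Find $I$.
$- \frac{\pi}{108}$

Start from the standard arctangent integral
$$J(a) = \int_{0}^{\infty} - \frac{1}{a^{2} + s^{2}} \, ds = - \frac{\pi}{2 a}.$$

Differentiating under the integral sign with respect to $a$,
$$\frac{dJ}{da} = \int_{0}^{\infty} \frac{2 a}{\left(a^{2} + s^{2}\right)^{2}} \, ds = \frac{\pi}{2 a^{2}},$$
so $\int_{0}^{\infty} - \frac{1}{\left(a^{2} + s^{2}\right)^{2}} \, ds = - \frac{\pi}{4 a^{3}}$.

Setting $a = 3$:
$$I = - \frac{\pi}{108}.$$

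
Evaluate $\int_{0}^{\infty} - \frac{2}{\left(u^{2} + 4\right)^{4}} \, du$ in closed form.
$- \frac{5 \pi}{2048}$

Begin with the known result
$$J(a) = \int_{0}^{\infty} - \frac{2}{a^{2} + u^{2}} \, du = - \frac{\pi}{a}.$$

Differentiating under the integral sign with respect to $a$,
$$\frac{dJ}{da} = \int_{0}^{\infty} \frac{4 a}{\left(a^{2} + u^{2}\right)^{2}} \, du = \frac{\pi}{a^{2}},$$
so $\int_{0}^{\infty} - \frac{2}{\left(a^{2} + u^{2}\right)^{2}} \, du = - \frac{\pi}{2 a^{3}}$.

Repeating — each differentiation of $1/(u^2+a^2)^j$ produces $-2ja/(u^2+a^2)^{j+1}$ — and dividing through by $-2ja$ at each step yields, after $3$ differentiations in total,
$$\int_{0}^{\infty} - \frac{2}{\left(a^{2} + u^{2}\right)^{4}} \, du = - \frac{5 \pi}{16 a^{7}}.$$

Setting $a = 2$:
$$I = - \frac{5 \pi}{2048}.$$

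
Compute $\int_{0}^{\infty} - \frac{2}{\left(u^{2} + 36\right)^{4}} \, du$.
$- \frac{5 \pi}{4478976}$

Recall the elementary integral
$$J(a) = \int_{0}^{\infty} - \frac{2}{a^{2} + u^{2}} \, du = - \frac{\pi}{a}.$$

Differentiating under the integral sign with respect to $a$,
$$\frac{dJ}{da} = \int_{0}^{\infty} \frac{4 a}{\left(a^{2} + u^{2}\right)^{2}} \, du = \frac{\pi}{a^{2}},$$
so $\int_{0}^{\infty} - \frac{2}{\left(a^{2} + u^{2}\right)^{2}} \, du = - \frac{\pi}{2 a^{3}}$.

Repeating — each differentiation of $1/(u^2+a^2)^j$ produces $-2ja/(u^2+a^2)^{j+1}$ — and dividing through by $-2ja$ at each step yields, after $3$ differentiations in total,
$$\int_{0}^{\infty} - \frac{2}{\left(a^{2} + u^{2}\right)^{4}} \, du = - \frac{5 \pi}{16 a^{7}}.$$

Setting $a = 6$:
$$I = - \frac{5 \pi}{4478976}.$$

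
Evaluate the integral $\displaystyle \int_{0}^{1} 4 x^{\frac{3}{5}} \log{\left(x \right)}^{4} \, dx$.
$\frac{9375}{1024}$

Consider the simpler parametrised integral
$$J(a) = \int_{0}^{1} 4 x^{a} \, dx = \frac{4}{a + 1}.$$

Differentiating under the integral sign brings down a factor of $\ln x$:
$$\frac{dJ}{da} = \int_{0}^{1} 4 x^{a} \log{\left(x \right)} \, dx = - \frac{4}{\left(a + 1\right)^{2}}.$$

Repeating $4$ times in total — each differentiation brings down another $\ln x$ — gives
$$\frac{d^{4}J}{da^{4}} = \int_{0}^{1} 4 x^{a} \log{\left(x \right)}^{4} \, dx = \frac{96}{\left(a + 1\right)^{5}},$$
and the integrand here is exactly the target integrand, so $I = \frac{96}{\left(a + 1\right)^{5}}$.

Setting $a = \frac{3}{5}$:
$$I = \frac{9375}{1024}.$$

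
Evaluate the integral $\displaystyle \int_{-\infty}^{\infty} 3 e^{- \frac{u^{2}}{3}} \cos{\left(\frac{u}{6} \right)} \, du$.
$\frac{3 \sqrt{3} \sqrt{\pi}}{e^{\frac{1}{48}}}$

Let $b$ denote the cosine frequency and define $I(b) = \int_{-\infty}^{\infty} 3 e^{- \frac{u^{2}}{3}} \cos{\left(b u \right)} \, du$.

Differentiating under the integral sign,
$$I'(b) = \int_{-\infty}^{\infty} - 3 u e^{- \frac{u^{2}}{3}} \sin{\left(b u \right)} \, du.$$

Integrate $\int_{-\infty}^{\infty} u \sin(b u)\, e^{- \frac{u^{2}}{3}}\, du$ by parts with $w = \sin(b u)$ and $dv = u\, e^{- \frac{u^{2}}{3}}\, du$, giving $v = - \frac{3 e^{- \frac{u^{2}}{3}}}{2}$. The boundary term vanishes and
$$\int_{-\infty}^{\infty} u \sin(b u)\, e^{- \frac{u^{2}}{3}}\, du = \frac{3 b}{2} \int_{-\infty}^{\infty} \cos(b u)\, e^{- \frac{u^{2}}{3}}\, du,$$
so $I'(b) = - \frac{3 b}{2}\, I(b)$.

This is a separable first-order ODE; solving with the initial condition $I(0) = \int_{-\infty}^{\infty} 3 e^{- \frac{u^{2}}{3}}\,du = 3 \sqrt{3} \sqrt{\pi}$ gives
$$I(b) = 3 \sqrt{3} \sqrt{\pi} e^{- \frac{3 b^{2}}{4}}.$$

Setting $b = \frac{1}{6}$:
$$I = \frac{3 \sqrt{3} \sqrt{\pi}}{e^{\frac{1}{48}}}.$$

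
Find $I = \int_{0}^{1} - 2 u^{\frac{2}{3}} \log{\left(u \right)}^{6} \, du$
$- \frac{629856}{15625}$

Begin with the known integral
$$J(a) = \int_{0}^{1} - 2 u^{a} \, du = - \frac{2}{a + 1}.$$

Differentiating under the integral sign brings down a factor of $\ln u$:
$$\frac{dJ}{da} = \int_{0}^{1} - 2 u^{a} \log{\left(u \right)} \, du = \frac{2}{\left(a + 1\right)^{2}}.$$

Repeating $6$ times in total — each differentiation brings down another $\ln u$ — gives
$$\frac{d^{6}J}{da^{6}} = \int_{0}^{1} - 2 u^{a} \log{\left(u \right)}^{6} \, du = - \frac{1440}{\left(a + 1\right)^{7}},$$
and the integrand here is exactly the target integrand, so $I = - \frac{1440}{\left(a + 1\right)^{7}}$.

Setting $a = \frac{2}{3}$:
$$I = - \frac{629856}{15625}.$$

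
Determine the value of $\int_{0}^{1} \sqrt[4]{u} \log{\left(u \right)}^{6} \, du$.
$\frac{2359296}{15625}$

Consider the simpler parametrised integral
$$J(a) = \int_{0}^{1} u^{a} \, du = \frac{1}{a + 1}.$$

Differentiating under the integral sign brings down a factor of $\ln u$:
$$\frac{dJ}{da} = \int_{0}^{1} u^{a} \log{\left(u \right)} \, du = - \frac{1}{\left(a + 1\right)^{2}}.$$

Repeating $6$ times in total — each differentiation brings down another $\ln u$ — gives
$$\frac{d^{6}J}{da^{6}} = \int_{0}^{1} u^{a} \log{\left(u \right)}^{6} \, du = \frac{720}{\left(a + 1\right)^{7}},$$
and the integrand here is exactly the target integrand, so $I = \frac{720}{\left(a + 1\right)^{7}}$.

Setting $a = \frac{1}{4}$:
$$I = \frac{2359296}{15625}.$$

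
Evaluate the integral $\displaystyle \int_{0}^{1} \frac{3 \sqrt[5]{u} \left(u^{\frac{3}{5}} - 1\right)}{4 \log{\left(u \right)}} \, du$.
$- \frac{3 \log{\left(6 \right)}}{4} + \frac{3 \log{\left(3 \right)}}{2}$

Introduce a parameter $a$ in the exponent: let $I(a) = \int_{0}^{1} \frac{3 \left(u^{\frac{4}{5}} - u^{a}\right)}{4 \log{\left(u \right)}} \, du$.

Since $\dfrac{\partial}{\partial a}\,u^{a} = u^{a} \ln u$, the $\ln u$ in the denominator cancels and
$$\frac{dI}{da} = \int_{0}^{1} - \frac{3}{4} u^{a} \, du = - \frac{3}{4} \left[\frac{u^{a+1}}{a+1}\right]_0^1 = - \frac{3}{4 a + 4}.$$

Integrating with respect to $a$ gives $I(a) = - \frac{3 \log{\left(a + 1 \right)}}{4} - \frac{3 \log{\left(5 \right)}}{4} + \frac{3 \log{\left(3 \right)}}{2} + C$.

At $a = \frac{4}{5}$ the integrand is identically $0$, so $I(\frac{4}{5}) = 0$. The closed form gives $0$, hence $C = 0$.

Setting $a = \frac{1}{5}$:
$$I = - \frac{3 \log{\left(6 \right)}}{4} + \frac{3 \log{\left(3 \right)}}{2}.$$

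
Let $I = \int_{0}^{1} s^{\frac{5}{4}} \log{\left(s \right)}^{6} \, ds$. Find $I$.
$\frac{1310720}{531441}$

Begin with the known integral
$$J(a) = \int_{0}^{1} s^{a} \, ds = \frac{1}{a + 1}.$$

Differentiating under the integral sign brings down a factor of $\ln s$:
$$\frac{dJ}{da} = \int_{0}^{1} s^{a} \log{\left(s \right)} \, ds = - \frac{1}{\left(a + 1\right)^{2}}.$$

Repeating $6$ times in total — each differentiation brings down another $\ln s$ — gives
$$\frac{d^{6}J}{da^{6}} = \int_{0}^{1} s^{a} \log{\left(s \right)}^{6} \, ds = \frac{720}{\left(a + 1\right)^{7}},$$
and the integrand here is exactly the target integrand, so $I = \frac{720}{\left(a + 1\right)^{7}}$.

Setting $a = \frac{5}{4}$:
$$I = \frac{1310720}{531441}.$$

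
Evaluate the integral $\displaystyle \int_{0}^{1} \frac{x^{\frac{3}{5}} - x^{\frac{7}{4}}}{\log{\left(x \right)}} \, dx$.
$- \log{\left(\frac{55}{32} \right)}$

Introduce a parameter $a$ in the exponent: let $I(a) = \int_{0}^{1} \frac{x^{\frac{3}{5}} - x^{a}}{\log{\left(x \right)}} \, dx$.

Since $\dfrac{\partial}{\partial a}\,x^{a} = x^{a} \ln x$, the $\ln x$ in the denominator cancels and
$$\frac{dI}{da} = \int_{0}^{1} -1 x^{a} \, dx = -1 \left[\frac{x^{a+1}}{a+1}\right]_0^1 = - \frac{1}{a + 1}.$$

Integrating with respect to $a$ gives $I(a) = - \log{\left(\frac{5 a}{8} + \frac{5}{8} \right)} + C$.

At $a = \frac{3}{5}$ the integrand is identically $0$, so $I(\frac{3}{5}) = 0$. The closed form gives $0$, hence $C = 0$.

Setting $a = \frac{7}{4}$:
$$I = - \log{\left(\frac{55}{32} \right)}.$$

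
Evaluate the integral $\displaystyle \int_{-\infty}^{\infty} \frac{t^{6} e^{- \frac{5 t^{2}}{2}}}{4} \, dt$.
$\frac{3 \sqrt{10} \sqrt{\pi}}{500}$

Start from the elementary integral
$$J(a) = \int_{-\infty}^{\infty} \frac{e^{- a t^{2}}}{4} \, dt = \frac{\sqrt{\pi}}{4 \sqrt{a}}.$$

Differentiating under the integral sign brings down a factor of $(-t^2)$:
$$\frac{dJ}{da} = \int_{-\infty}^{\infty} - \frac{t^{2} e^{- a t^{2}}}{4} \, dt = - \frac{\sqrt{\pi}}{8 a^{\frac{3}{2}}}.$$

Repeating $3$ times in total — each differentiation brings down another $(-t^2)$ — gives
$$\frac{d^{3}J}{da^{3}} = \int_{-\infty}^{\infty} - \frac{t^{6} e^{- a t^{2}}}{4} \, dt = - \frac{15 \sqrt{\pi}}{32 a^{\frac{7}{2}}},$$
and the integrand here is $(-1)^{3}$ times the target integrand, so $I = (-1)^{3}\,\frac{d^{3}J}{da^{3}} = \frac{15 \sqrt{\pi}}{32 a^{\frac{7}{2}}}$.

Setting $a = \frac{5}{2}$:
$$I = \frac{3 \sqrt{10} \sqrt{\pi}}{500}.$$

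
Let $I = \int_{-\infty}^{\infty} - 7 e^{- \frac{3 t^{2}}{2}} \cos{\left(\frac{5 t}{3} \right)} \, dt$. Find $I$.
$- \frac{7 \sqrt{6} \sqrt{\pi}}{3 e^{\frac{25}{54}}}$

Treat the cosine frequency as a parameter and define $I(b) = \int_{-\infty}^{\infty} - 7 e^{- \frac{3 t^{2}}{2}} \cos{\left(b t \right)} \, dt$.

Differentiating under the integral sign,
$$I'(b) = \int_{-\infty}^{\infty} 7 t e^{- \frac{3 t^{2}}{2}} \sin{\left(b t \right)} \, dt.$$

Integrate $\int_{-\infty}^{\infty} t \sin(b t)\, e^{- \frac{3 t^{2}}{2}}\, dt$ by parts with $u = \sin(b t)$ and $dv = t\, e^{- \frac{3 t^{2}}{2}}\, dt$, giving $v = - \frac{e^{- \frac{3 t^{2}}{2}}}{3}$. The boundary term vanishes and
$$\int_{-\infty}^{\infty} t \sin(b t)\, e^{- \frac{3 t^{2}}{2}}\, dt = \frac{b}{3} \int_{-\infty}^{\infty} \cos(b t)\, e^{- \frac{3 t^{2}}{2}}\, dt,$$
so $I'(b) = - \frac{b}{3}\, I(b)$.

This is a separable first-order ODE; solving with the initial condition $I(0) = \int_{-\infty}^{\infty} - 7 e^{- \frac{3 t^{2}}{2}}\,dt = - \frac{7 \sqrt{6} \sqrt{\pi}}{3}$ gives
$$I(b) = - \frac{7 \sqrt{6} \sqrt{\pi} e^{- \frac{b^{2}}{6}}}{3}.$$

Setting $b = \frac{5}{3}$:
$$I = - \frac{7 \sqrt{6} \sqrt{\pi}}{3 e^{\frac{25}{54}}}.$$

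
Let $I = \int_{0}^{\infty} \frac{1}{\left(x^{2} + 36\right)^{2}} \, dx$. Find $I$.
$\frac{\pi}{864}$

Begin with the known result
$$J(a) = \int_{0}^{\infty} \frac{1}{a^{2} + x^{2}} \, dx = \frac{\pi}{2 a}.$$

Differentiating under the integral sign with respect to $a$,
$$\frac{dJ}{da} = \int_{0}^{\infty} - \frac{2 a}{\left(a^{2} + x^{2}\right)^{2}} \, dx = - \frac{\pi}{2 a^{2}},$$
so $\int_{0}^{\infty} \frac{1}{\left(a^{2} + x^{2}\right)^{2}} \, dx = \frac{\pi}{4 a^{3}}$.

Setting $a = 6$:
$$I = \frac{\pi}{864}.$$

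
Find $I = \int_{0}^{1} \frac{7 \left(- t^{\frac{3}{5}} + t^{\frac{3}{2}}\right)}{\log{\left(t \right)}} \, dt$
$- \log{\left(\frac{268435456}{6103515625} \right)}$

Introduce a parameter $a$ in the exponent: let $I(a) = \int_{0}^{1} \frac{7 \left(t^{\frac{3}{2}} - t^{a}\right)}{\log{\left(t \right)}} \, dt$.

Since $\dfrac{\partial}{\partial a}\,t^{a} = t^{a} \ln t$, the $\ln t$ in the denominator cancels and
$$\frac{dI}{da} = \int_{0}^{1} -7 t^{a} \, dt = -7 \left[\frac{t^{a+1}}{a+1}\right]_0^1 = - \frac{7}{a + 1}.$$

Integrating with respect to $a$ gives $I(a) = - \log{\left(\frac{128 \left(a + 1\right)^{7}}{78125} \right)} + C$.

At $a = \frac{3}{2}$ the integrand is identically $0$, so $I(\frac{3}{2}) = 0$. The closed form gives $0$, hence $C = 0$.

Setting $a = \frac{3}{5}$:
$$I = - \log{\left(\frac{268435456}{6103515625} \right)}.$$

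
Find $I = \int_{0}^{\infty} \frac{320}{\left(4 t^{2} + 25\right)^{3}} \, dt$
$\frac{6 \pi}{625}$

Start from the standard arctangent integral
$$J(a) = \int_{0}^{\infty} \frac{5}{a^{2} + t^{2}} \, dt = \frac{5 \pi}{2 a}.$$

Differentiating under the integral sign with respect to $a$,
$$\frac{dJ}{da} = \int_{0}^{\infty} - \frac{10 a}{\left(a^{2} + t^{2}\right)^{2}} \, dt = - \frac{5 \pi}{2 a^{2}},$$
so $\int_{0}^{\infty} \frac{5}{\left(a^{2} + t^{2}\right)^{2}} \, dt = \frac{5 \pi}{4 a^{3}}$.

Repeating — each differentiation of $1/(t^2+a^2)^j$ produces $-2ja/(t^2+a^2)^{j+1}$ — and dividing through by $-2ja$ at each step yields, after $2$ differentiations in total,
$$\int_{0}^{\infty} \frac{5}{\left(a^{2} + t^{2}\right)^{3}} \, dt = \frac{15 \pi}{16 a^{5}}.$$

Setting $a = \frac{5}{2}$:
$$I = \frac{6 \pi}{625}.$$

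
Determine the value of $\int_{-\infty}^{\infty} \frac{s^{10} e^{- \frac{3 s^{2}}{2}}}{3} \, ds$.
$\frac{35 \sqrt{6} \sqrt{\pi}}{81}$

Begin with the known integral
$$J(a) = \int_{-\infty}^{\infty} \frac{e^{- a s^{2}}}{3} \, ds = \frac{\sqrt{\pi}}{3 \sqrt{a}}.$$

Differentiating under the integral sign brings down a factor of $(-s^2)$:
$$\frac{dJ}{da} = \int_{-\infty}^{\infty} - \frac{s^{2} e^{- a s^{2}}}{3} \, ds = - \frac{\sqrt{\pi}}{6 a^{\frac{3}{2}}}.$$

Repeating $5$ times in total — each differentiation brings down another $(-s^2)$ — gives
$$\frac{d^{5}J}{da^{5}} = \int_{-\infty}^{\infty} - \frac{s^{10} e^{- a s^{2}}}{3} \, ds = - \frac{315 \sqrt{\pi}}{32 a^{\frac{11}{2}}},$$
and the integrand here is $(-1)^{5}$ times the target integrand, so $I = (-1)^{5}\,\frac{d^{5}J}{da^{5}} = \frac{315 \sqrt{\pi}}{32 a^{\frac{11}{2}}}$.

Setting $a = \frac{3}{2}$:
$$I = \frac{35 \sqrt{6} \sqrt{\pi}}{81}.$$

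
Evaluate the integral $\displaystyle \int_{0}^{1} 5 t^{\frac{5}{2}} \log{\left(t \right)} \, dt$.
$- \frac{20}{49}$

Start from the elementary integral
$$J(a) = \int_{0}^{1} 5 t^{a} \, dt = \frac{5}{a + 1}.$$

Differentiating under the integral sign brings down a factor of $\ln t$:
$$\frac{dJ}{da} = \int_{0}^{1} 5 t^{a} \log{\left(t \right)} \, dt = - \frac{5}{\left(a + 1\right)^{2}}.$$

The integral on the left is $I$, so $I = - \frac{5}{\left(a + 1\right)^{2}}$.

Setting $a = \frac{5}{2}$:
$$I = - \frac{20}{49}.$$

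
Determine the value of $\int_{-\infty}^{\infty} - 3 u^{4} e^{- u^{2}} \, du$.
$- \frac{9 \sqrt{\pi}}{4}$

Start from the elementary integral
$$J(a) = \int_{-\infty}^{\infty} - 3 e^{- a u^{2}} \, du = - \frac{3 \sqrt{\pi}}{\sqrt{a}}.$$

Differentiating under the integral sign brings down a factor of $(-u^2)$:
$$\frac{dJ}{da} = \int_{-\infty}^{\infty} 3 u^{2} e^{- a u^{2}} \, du = \frac{3 \sqrt{\pi}}{2 a^{\frac{3}{2}}}.$$

Repeating twice in total — each differentiation brings down another $(-u^2)$ — gives
$$\frac{d^{2}J}{da^{2}} = \int_{-\infty}^{\infty} - 3 u^{4} e^{- a u^{2}} \, du = - \frac{9 \sqrt{\pi}}{4 a^{\frac{5}{2}}},$$
and the integrand here is exactly the target integrand, so $I = - \frac{9 \sqrt{\pi}}{4 a^{\frac{5}{2}}}$.

Setting $a = 1$:
$$I = - \frac{9 \sqrt{\pi}}{4}.$$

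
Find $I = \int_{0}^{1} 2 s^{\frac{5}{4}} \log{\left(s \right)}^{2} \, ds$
$\frac{256}{729}$

Start from the elementary integral
$$J(a) = \int_{0}^{1} 2 s^{a} \, ds = \frac{2}{a + 1}.$$

Differentiating under the integral sign brings down a factor of $\ln s$:
$$\frac{dJ}{da} = \int_{0}^{1} 2 s^{a} \log{\left(s \right)} \, ds = - \frac{2}{\left(a + 1\right)^{2}}.$$

Repeating twice in total — each differentiation brings down another $\ln s$ — gives
$$\frac{d^{2}J}{da^{2}} = \int_{0}^{1} 2 s^{a} \log{\left(s \right)}^{2} \, ds = \frac{4}{\left(a + 1\right)^{3}},$$
and the integrand here is exactly the target integrand, so $I = \frac{4}{\left(a + 1\right)^{3}}$.

Setting $a = \frac{5}{4}$:
$$I = \frac{256}{729}.$$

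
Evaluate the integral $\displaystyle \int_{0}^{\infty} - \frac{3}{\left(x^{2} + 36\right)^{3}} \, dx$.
$- \frac{\pi}{13824}$

Begin with the known result
$$J(a) = \int_{0}^{\infty} - \frac{3}{a^{2} + x^{2}} \, dx = - \frac{3 \pi}{2 a}.$$

Differentiating under the integral sign with respect to $a$,
$$\frac{dJ}{da} = \int_{0}^{\infty} \frac{6 a}{\left(a^{2} + x^{2}\right)^{2}} \, dx = \frac{3 \pi}{2 a^{2}},$$
so $\int_{0}^{\infty} - \frac{3}{\left(a^{2} + x^{2}\right)^{2}} \, dx = - \frac{3 \pi}{4 a^{3}}$.

Repeating — each differentiation of $1/(x^2+a^2)^j$ produces $-2ja/(x^2+a^2)^{j+1}$ — and dividing through by $-2ja$ at each step yields, after $2$ differentiations in total,
$$\int_{0}^{\infty} - \frac{3}{\left(a^{2} + x^{2}\right)^{3}} \, dx = - \frac{9 \pi}{16 a^{5}}.$$

Setting $a = 6$:
$$I = - \frac{\pi}{13824}.$$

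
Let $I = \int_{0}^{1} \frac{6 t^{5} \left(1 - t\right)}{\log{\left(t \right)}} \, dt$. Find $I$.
$\log{\left(\frac{46656}{117649} \right)}$

Replace the exponent $6$ by a parameter $a$: let $I(a) = \int_{0}^{1} \frac{6 \left(t^{5} - t^{a}\right)}{\log{\left(t \right)}} \, dt$.

Since $\dfrac{\partial}{\partial a}\,t^{a} = t^{a} \ln t$, the $\ln t$ in the denominator cancels and
$$\frac{dI}{da} = \int_{0}^{1} -6 t^{a} \, dt = -6 \left[\frac{t^{a+1}}{a+1}\right]_0^1 = - \frac{6}{a + 1}.$$

Integrating with respect to $a$ gives $I(a) = \log{\left(\frac{46656}{\left(a + 1\right)^{6}} \right)} + C$.

At $a = 5$ the integrand is identically $0$, so $I(5) = 0$. The closed form gives $0$, hence $C = 0$.

Setting $a = 6$:
$$I = \log{\left(\frac{46656}{117649} \right)}.$$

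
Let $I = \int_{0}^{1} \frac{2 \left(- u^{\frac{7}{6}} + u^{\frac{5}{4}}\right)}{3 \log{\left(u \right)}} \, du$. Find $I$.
$\log{\left(\frac{9 \sqrt[3]{26}}{26} \right)}$

Introduce a parameter $a$ in the exponent: let $I(a) = \int_{0}^{1} \frac{2 \left(u^{\frac{5}{4}} - u^{a}\right)}{3 \log{\left(u \right)}} \, du$.

Since $\dfrac{\partial}{\partial a}\,u^{a} = u^{a} \ln u$, the $\ln u$ in the denominator cancels and
$$\frac{dI}{da} = \int_{0}^{1} - \frac{2}{3} u^{a} \, du = - \frac{2}{3} \left[\frac{u^{a+1}}{a+1}\right]_0^1 = - \frac{2}{3 a + 3}.$$

Integrating with respect to $a$ gives $I(a) = - \frac{2 \log{\left(a + 1 \right)}}{3} - \frac{4 \log{\left(2 \right)}}{3} + \frac{4 \log{\left(3 \right)}}{3} + C$.

At $a = \frac{5}{4}$ the integrand is identically $0$, so $I(\frac{5}{4}) = 0$. The closed form gives $0$, hence $C = 0$.

Setting $a = \frac{7}{6}$:
$$I = \log{\left(\frac{9 \sqrt[3]{26}}{26} \right)}.$$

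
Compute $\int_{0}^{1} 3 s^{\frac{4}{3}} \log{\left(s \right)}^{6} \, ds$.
$\frac{4723920}{823543}$

Begin with the known integral
$$J(a) = \int_{0}^{1} 3 s^{a} \, ds = \frac{3}{a + 1}.$$

Differentiating under the integral sign brings down a factor of $\ln s$:
$$\frac{dJ}{da} = \int_{0}^{1} 3 s^{a} \log{\left(s \right)} \, ds = - \frac{3}{\left(a + 1\right)^{2}}.$$

Repeating $6$ times in total — each differentiation brings down another $\ln s$ — gives
$$\frac{d^{6}J}{da^{6}} = \int_{0}^{1} 3 s^{a} \log{\left(s \right)}^{6} \, ds = \frac{2160}{\left(a + 1\right)^{7}},$$
and the integrand here is exactly the target integrand, so $I = \frac{2160}{\left(a + 1\right)^{7}}$.

Setting $a = \frac{4}{3}$:
$$I = \frac{4723920}{823543}.$$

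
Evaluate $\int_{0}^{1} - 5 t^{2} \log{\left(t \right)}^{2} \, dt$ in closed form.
$- \frac{10}{27}$

Consider the simpler parametrised integral
$$J(a) = \int_{0}^{1} - 5 t^{a} \, dt = - \frac{5}{a + 1}.$$

Differentiating under the integral sign brings down a factor of $\ln t$:
$$\frac{dJ}{da} = \int_{0}^{1} - 5 t^{a} \log{\left(t \right)} \, dt = \frac{5}{\left(a + 1\right)^{2}}.$$

Repeating twice in total — each differentiation brings down another $\ln t$ — gives
$$\frac{d^{2}J}{da^{2}} = \int_{0}^{1} - 5 t^{a} \log{\left(t \right)}^{2} \, dt = - \frac{10}{\left(a + 1\right)^{3}},$$
and the integrand here is exactly the target integrand, so $I = - \frac{10}{\left(a + 1\right)^{3}}$.

Setting $a = 2$:
$$I = - \frac{10}{27}.$$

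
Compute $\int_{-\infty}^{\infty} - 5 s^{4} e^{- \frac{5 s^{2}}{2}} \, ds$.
$- \frac{3 \sqrt{10} \sqrt{\pi}}{25}$

Begin with the known integral
$$J(a) = \int_{-\infty}^{\infty} - 5 e^{- a s^{2}} \, ds = - \frac{5 \sqrt{\pi}}{\sqrt{a}}.$$

Differentiating under the integral sign brings down a factor of $(-s^2)$:
$$\frac{dJ}{da} = \int_{-\infty}^{\infty} 5 s^{2} e^{- a s^{2}} \, ds = \frac{5 \sqrt{\pi}}{2 a^{\frac{3}{2}}}.$$

Repeating twice in total — each differentiation brings down another $(-s^2)$ — gives
$$\frac{d^{2}J}{da^{2}} = \int_{-\infty}^{\infty} - 5 s^{4} e^{- a s^{2}} \, ds = - \frac{15 \sqrt{\pi}}{4 a^{\frac{5}{2}}},$$
and the integrand here is exactly the target integrand, so $I = - \frac{15 \sqrt{\pi}}{4 a^{\frac{5}{2}}}$.

Setting $a = \frac{5}{2}$:
$$I = - \frac{3 \sqrt{10} \sqrt{\pi}}{25}.$$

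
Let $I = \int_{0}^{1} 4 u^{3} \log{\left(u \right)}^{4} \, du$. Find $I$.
$\frac{3}{32}$

Begin with the known integral
$$J(a) = \int_{0}^{1} 4 u^{a} \, du = \frac{4}{a + 1}.$$

Differentiating under the integral sign brings down a factor of $\ln u$:
$$\frac{dJ}{da} = \int_{0}^{1} 4 u^{a} \log{\left(u \right)} \, du = - \frac{4}{\left(a + 1\right)^{2}}.$$

Repeating $4$ times in total — each differentiation brings down another $\ln u$ — gives
$$\frac{d^{4}J}{da^{4}} = \int_{0}^{1} 4 u^{a} \log{\left(u \right)}^{4} \, du = \frac{96}{\left(a + 1\right)^{5}},$$
and the integrand here is exactly the target integrand, so $I = \frac{96}{\left(a + 1\right)^{5}}$.

Setting $a = 3$:
$$I = \frac{3}{32}.$$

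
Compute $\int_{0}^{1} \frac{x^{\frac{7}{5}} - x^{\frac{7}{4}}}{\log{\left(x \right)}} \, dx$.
$- \log{\left(55 \right)} + \log{\left(48 \right)}$

Introduce a parameter $a$ in the exponent: let $I(a) = \int_{0}^{1} \frac{x^{\frac{7}{5}} - x^{a}}{\log{\left(x \right)}} \, dx$.

Since $\dfrac{\partial}{\partial a}\,x^{a} = x^{a} \ln x$, the $\ln x$ in the denominator cancels and
$$\frac{dI}{da} = \int_{0}^{1} -1 x^{a} \, dx = -1 \left[\frac{x^{a+1}}{a+1}\right]_0^1 = - \frac{1}{a + 1}.$$

Integrating with respect to $a$ gives $I(a) = - \log{\left(\frac{5 a}{12} + \frac{5}{12} \right)} + C$.

At $a = \frac{7}{5}$ the integrand is identically $0$, so $I(\frac{7}{5}) = 0$. The closed form gives $0$, hence $C = 0$.

Setting $a = \frac{7}{4}$:
$$I = - \log{\left(55 \right)} + \log{\left(48 \right)}.$$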